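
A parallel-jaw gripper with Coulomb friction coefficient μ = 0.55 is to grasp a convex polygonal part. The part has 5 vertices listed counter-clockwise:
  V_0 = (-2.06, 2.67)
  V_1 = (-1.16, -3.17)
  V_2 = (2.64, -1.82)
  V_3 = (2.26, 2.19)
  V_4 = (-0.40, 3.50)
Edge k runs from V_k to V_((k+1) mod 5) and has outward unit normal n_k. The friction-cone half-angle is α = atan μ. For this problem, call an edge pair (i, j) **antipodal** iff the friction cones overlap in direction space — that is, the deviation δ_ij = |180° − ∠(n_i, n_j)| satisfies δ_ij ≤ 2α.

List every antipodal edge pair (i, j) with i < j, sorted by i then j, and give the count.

α = atan 0.55 = 28.81°;  2α = 57.62°
n_0 = (-0.9883, -0.1523)
n_1 = (+0.3348, -0.9423)
n_2 = (+0.9955, +0.0943)
n_3 = (+0.4418, +0.8971)
n_4 = (-0.4472, +0.8944)
  (0,1): δ = 79.20°  ·
  (0,2): δ = 3.35°  ✓
  (0,3): δ = 55.02°  ✓
  (0,4): δ = 107.80°  ·
  (1,2): δ = 104.14°  ·
  (1,3): δ = 45.78°  ✓
  (1,4): δ = 7.01°  ✓
  (2,3): δ = 121.63°  ·
  (2,4): δ = 68.85°  ·
  (3,4): δ = 127.22°  ·
antipodal pairs: 4

count = 4; pairs: (0,2), (0,3), (1,3), (1,4)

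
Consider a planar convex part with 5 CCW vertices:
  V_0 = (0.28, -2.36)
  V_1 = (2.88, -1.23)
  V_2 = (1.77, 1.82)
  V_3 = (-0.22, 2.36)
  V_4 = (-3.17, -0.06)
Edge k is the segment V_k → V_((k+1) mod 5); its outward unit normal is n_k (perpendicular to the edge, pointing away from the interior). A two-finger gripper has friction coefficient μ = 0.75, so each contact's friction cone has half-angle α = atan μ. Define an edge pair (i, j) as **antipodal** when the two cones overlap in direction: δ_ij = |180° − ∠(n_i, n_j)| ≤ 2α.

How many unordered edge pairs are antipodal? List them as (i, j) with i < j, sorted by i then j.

α = atan 0.75 = 36.87°;  2α = 73.74°
n_0 = (+0.3986, -0.9171)
n_1 = (+0.9397, +0.3420)
n_2 = (+0.2619, +0.9651)
n_3 = (-0.6342, +0.7731)
n_4 = (-0.5547, -0.8321)
  (0,1): δ = 93.49°  ·
  (0,2): δ = 38.67°  ✓
  (0,3): δ = 15.87°  ✓
  (0,4): δ = 122.82°  ·
  (1,2): δ = 125.18°  ·
  (1,3): δ = 70.63°  ✓
  (1,4): δ = 36.31°  ✓
  (2,3): δ = 125.45°  ·
  (2,4): δ = 18.51°  ✓
  (3,4): δ = 73.05°  ✓
antipodal pairs: 6

count = 6; pairs: (0,2), (0,3), (1,3), (1,4), (2,4), (3,4)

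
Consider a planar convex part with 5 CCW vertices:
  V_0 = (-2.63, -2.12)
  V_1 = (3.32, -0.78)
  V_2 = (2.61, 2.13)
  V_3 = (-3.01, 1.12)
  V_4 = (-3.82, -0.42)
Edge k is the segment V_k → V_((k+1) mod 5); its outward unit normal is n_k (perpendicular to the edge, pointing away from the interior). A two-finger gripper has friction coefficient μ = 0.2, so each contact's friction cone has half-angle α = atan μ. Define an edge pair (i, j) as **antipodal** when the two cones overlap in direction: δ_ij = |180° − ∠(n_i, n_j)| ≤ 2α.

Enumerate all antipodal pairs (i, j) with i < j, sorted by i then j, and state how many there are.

α = atan 0.2 = 11.31°;  2α = 22.62°
n_0 = (+0.2197, -0.9756)
n_1 = (+0.9715, +0.2370)
n_2 = (-0.1769, +0.9842)
n_3 = (-0.8850, +0.4655)
n_4 = (-0.8192, -0.5735)
  (0,1): δ = 88.98°  ·
  (0,2): δ = 2.50°  ✓
  (0,3): δ = 49.56°  ·
  (0,4): δ = 112.30°  ·
  (1,2): δ = 93.52°  ·
  (1,3): δ = 41.45°  ·
  (1,4): δ = 21.28°  ✓
  (2,3): δ = 127.93°  ·
  (2,4): δ = 65.20°  ·
  (3,4): δ = 117.26°  ·
antipodal pairs: 2

count = 2; pairs: (0,2), (1,4)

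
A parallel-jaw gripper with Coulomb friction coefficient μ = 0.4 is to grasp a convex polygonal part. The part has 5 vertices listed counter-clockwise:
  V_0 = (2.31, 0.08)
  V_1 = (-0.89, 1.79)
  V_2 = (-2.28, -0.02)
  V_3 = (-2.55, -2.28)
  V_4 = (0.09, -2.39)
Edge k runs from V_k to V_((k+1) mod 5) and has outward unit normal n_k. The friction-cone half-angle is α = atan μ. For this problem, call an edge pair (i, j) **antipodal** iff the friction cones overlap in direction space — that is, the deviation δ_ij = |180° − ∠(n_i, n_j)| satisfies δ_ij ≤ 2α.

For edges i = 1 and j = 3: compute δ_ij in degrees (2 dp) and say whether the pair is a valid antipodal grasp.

δ = 54.86°, invalid

α = atan 0.4 = 21.80°;  2α = 43.60°
edge 1: e_1 = (-1.39, -1.81);  n_1 = (-0.7931, +0.6091)
edge 3: e_3 = (+2.64, -0.11);  n_3 = (-0.0416, -0.9991)
∠(n_1, n_3) = 125.14°
δ = |180° − 125.14°| = 54.86°
54.86° > 2α = 43.60°  →  invalid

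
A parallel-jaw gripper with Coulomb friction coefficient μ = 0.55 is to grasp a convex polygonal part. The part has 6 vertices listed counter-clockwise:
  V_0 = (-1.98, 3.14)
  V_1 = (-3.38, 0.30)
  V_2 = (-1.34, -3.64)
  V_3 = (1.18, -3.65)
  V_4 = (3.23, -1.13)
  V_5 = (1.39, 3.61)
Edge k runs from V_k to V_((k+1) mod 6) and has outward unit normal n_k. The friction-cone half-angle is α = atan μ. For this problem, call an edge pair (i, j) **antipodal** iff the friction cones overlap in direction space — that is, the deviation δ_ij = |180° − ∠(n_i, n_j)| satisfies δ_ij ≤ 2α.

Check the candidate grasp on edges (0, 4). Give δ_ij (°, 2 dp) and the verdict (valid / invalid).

α = atan 0.55 = 28.81°;  2α = 57.62°
edge 0: e_0 = (-1.40, -2.84);  n_0 = (-0.8969, +0.4422)
edge 4: e_4 = (-1.84, +4.74);  n_4 = (+0.9322, +0.3619)
∠(n_0, n_4) = 132.54°
δ = |180° − 132.54°| = 47.46°
47.46° ≤ 2α = 57.62°  →  valid

δ = 47.46°, valid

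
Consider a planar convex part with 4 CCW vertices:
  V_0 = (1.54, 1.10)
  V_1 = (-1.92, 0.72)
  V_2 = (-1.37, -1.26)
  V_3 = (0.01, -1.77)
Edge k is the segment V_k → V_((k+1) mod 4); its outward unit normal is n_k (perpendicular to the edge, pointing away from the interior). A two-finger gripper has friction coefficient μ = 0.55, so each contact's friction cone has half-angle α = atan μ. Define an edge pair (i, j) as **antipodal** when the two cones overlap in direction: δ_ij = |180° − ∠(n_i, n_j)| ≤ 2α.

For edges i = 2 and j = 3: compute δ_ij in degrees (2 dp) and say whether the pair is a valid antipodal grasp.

α = atan 0.55 = 28.81°;  2α = 57.62°
edge 2: e_2 = (+1.38, -0.51);  n_2 = (-0.3467, -0.9380)
edge 3: e_3 = (+1.53, +2.87);  n_3 = (+0.8824, -0.4704)
∠(n_2, n_3) = 82.22°
δ = |180° − 82.22°| = 97.78°
97.78° > 2α = 57.62°  →  invalid

δ = 97.78°, invalid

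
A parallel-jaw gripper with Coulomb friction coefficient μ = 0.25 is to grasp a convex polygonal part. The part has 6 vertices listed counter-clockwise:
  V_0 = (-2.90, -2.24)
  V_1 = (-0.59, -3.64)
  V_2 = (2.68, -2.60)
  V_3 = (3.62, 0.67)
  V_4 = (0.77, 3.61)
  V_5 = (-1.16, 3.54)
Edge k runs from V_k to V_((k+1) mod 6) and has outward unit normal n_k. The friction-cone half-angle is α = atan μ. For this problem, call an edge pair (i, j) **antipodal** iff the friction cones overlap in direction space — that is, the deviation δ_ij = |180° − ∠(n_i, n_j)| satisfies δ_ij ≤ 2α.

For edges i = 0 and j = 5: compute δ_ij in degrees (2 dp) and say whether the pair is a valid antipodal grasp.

δ = 104.46°, invalid

α = atan 0.25 = 14.04°;  2α = 28.07°
edge 0: e_0 = (+2.31, -1.40);  n_0 = (-0.5183, -0.8552)
edge 5: e_5 = (-1.74, -5.78);  n_5 = (-0.9576, +0.2883)
∠(n_0, n_5) = 75.54°
δ = |180° − 75.54°| = 104.46°
104.46° > 2α = 28.07°  →  invalid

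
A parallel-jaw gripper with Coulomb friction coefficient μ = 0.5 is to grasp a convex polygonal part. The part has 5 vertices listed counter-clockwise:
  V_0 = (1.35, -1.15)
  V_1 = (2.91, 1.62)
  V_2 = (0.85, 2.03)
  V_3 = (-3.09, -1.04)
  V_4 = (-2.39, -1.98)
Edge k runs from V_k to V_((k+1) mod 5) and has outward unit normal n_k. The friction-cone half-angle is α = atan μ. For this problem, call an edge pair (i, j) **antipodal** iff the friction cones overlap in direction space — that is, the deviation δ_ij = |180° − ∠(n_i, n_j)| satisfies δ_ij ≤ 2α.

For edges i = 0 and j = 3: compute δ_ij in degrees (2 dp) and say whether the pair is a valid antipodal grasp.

δ = 66.06°, invalid

α = atan 0.5 = 26.57°;  2α = 53.13°
edge 0: e_0 = (+1.56, +2.77);  n_0 = (+0.8713, -0.4907)
edge 3: e_3 = (+0.70, -0.94);  n_3 = (-0.8020, -0.5973)
∠(n_0, n_3) = 113.94°
δ = |180° − 113.94°| = 66.06°
66.06° > 2α = 53.13°  →  invalid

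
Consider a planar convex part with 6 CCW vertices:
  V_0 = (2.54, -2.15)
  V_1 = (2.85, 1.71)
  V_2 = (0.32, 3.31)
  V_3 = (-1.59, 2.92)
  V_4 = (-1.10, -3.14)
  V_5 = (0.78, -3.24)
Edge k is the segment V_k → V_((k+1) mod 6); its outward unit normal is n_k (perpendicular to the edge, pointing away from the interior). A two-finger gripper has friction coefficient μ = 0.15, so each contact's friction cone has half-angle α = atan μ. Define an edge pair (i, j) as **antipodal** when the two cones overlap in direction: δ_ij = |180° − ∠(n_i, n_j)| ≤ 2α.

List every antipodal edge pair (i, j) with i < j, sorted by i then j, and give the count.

count = 2; pairs: (0,3), (2,4)

α = atan 0.15 = 8.53°;  2α = 17.06°
n_0 = (+0.9968, -0.0801)
n_1 = (+0.5345, +0.8452)
n_2 = (-0.2001, +0.9798)
n_3 = (-0.9967, -0.0806)
n_4 = (-0.0531, -0.9986)
n_5 = (+0.5265, -0.8502)
  (0,1): δ = 117.72°  ·
  (0,2): δ = 73.87°  ·
  (0,3): δ = 9.21°  ✓
  (0,4): δ = 91.55°  ·
  (0,5): δ = 126.36°  ·
  (1,2): δ = 136.15°  ·
  (1,3): δ = 53.07°  ·
  (1,4): δ = 29.26°  ·
  (1,5): δ = 64.08°  ·
  (2,3): δ = 96.92°  ·
  (2,4): δ = 14.59°  ✓
  (2,5): δ = 20.23°  ·
  (3,4): δ = 97.67°  ·
  (3,5): δ = 62.85°  ·
  (4,5): δ = 145.18°  ·
antipodal pairs: 2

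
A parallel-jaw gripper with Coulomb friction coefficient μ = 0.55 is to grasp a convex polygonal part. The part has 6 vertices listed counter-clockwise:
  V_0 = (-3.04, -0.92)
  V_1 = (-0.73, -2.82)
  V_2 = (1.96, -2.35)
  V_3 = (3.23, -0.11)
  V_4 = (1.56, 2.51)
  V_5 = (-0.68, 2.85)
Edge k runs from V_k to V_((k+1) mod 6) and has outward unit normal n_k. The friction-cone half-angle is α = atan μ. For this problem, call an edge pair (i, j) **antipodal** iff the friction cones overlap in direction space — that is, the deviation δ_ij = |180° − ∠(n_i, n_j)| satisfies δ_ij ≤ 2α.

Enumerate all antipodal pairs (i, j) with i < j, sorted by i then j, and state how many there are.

count = 5; pairs: (0,3), (0,4), (1,4), (1,5), (2,5)

α = atan 0.55 = 28.81°;  2α = 57.62°
n_0 = (-0.6352, -0.7723)
n_1 = (+0.1721, -0.9851)
n_2 = (+0.8699, -0.4932)
n_3 = (+0.8433, +0.5375)
n_4 = (+0.1501, +0.9887)
n_5 = (-0.8476, +0.5306)
  (0,1): δ = 130.65°  ·
  (0,2): δ = 80.11°  ·
  (0,3): δ = 18.05°  ✓
  (0,4): δ = 30.81°  ✓
  (0,5): δ = 97.39°  ·
  (1,2): δ = 129.46°  ·
  (1,3): δ = 67.40°  ·
  (1,4): δ = 18.54°  ✓
  (1,5): δ = 48.04°  ✓
  (2,3): δ = 117.93°  ·
  (2,4): δ = 69.08°  ·
  (2,5): δ = 2.49°  ✓
  (3,4): δ = 131.14°  ·
  (3,5): δ = 64.56°  ·
  (4,5): δ = 113.42°  ·
antipodal pairs: 5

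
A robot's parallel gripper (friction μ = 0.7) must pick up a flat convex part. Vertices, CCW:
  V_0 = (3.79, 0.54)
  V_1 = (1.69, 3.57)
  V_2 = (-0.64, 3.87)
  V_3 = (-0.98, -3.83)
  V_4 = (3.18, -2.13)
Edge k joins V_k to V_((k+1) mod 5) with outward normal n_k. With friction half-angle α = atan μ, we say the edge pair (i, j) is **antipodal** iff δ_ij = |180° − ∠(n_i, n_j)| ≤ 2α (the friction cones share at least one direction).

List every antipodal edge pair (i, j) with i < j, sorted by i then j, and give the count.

count = 4; pairs: (0,2), (1,3), (2,3), (2,4)

α = atan 0.7 = 34.99°;  2α = 69.98°
n_0 = (+0.8219, +0.5696)
n_1 = (+0.1277, +0.9918)
n_2 = (-0.9990, +0.0441)
n_3 = (+0.3783, -0.9257)
n_4 = (+0.9749, -0.2227)
  (0,1): δ = 132.06°  ·
  (0,2): δ = 37.25°  ✓
  (0,3): δ = 77.50°  ·
  (0,4): δ = 132.41°  ·
  (1,2): δ = 85.19°  ·
  (1,3): δ = 29.56°  ✓
  (1,4): δ = 84.47°  ·
  (2,3): δ = 65.24°  ✓
  (2,4): δ = 10.34°  ✓
  (3,4): δ = 125.10°  ·
antipodal pairs: 4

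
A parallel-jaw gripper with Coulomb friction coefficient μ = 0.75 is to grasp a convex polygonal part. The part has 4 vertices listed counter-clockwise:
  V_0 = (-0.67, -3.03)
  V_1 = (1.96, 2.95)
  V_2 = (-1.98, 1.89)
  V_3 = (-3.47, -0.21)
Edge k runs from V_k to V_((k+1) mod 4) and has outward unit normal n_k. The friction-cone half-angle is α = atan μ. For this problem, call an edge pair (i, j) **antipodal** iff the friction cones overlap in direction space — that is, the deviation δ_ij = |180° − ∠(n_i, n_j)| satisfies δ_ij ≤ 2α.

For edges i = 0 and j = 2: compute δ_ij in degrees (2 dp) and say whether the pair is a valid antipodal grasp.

δ = 11.62°, valid

α = atan 0.75 = 36.87°;  2α = 73.74°
edge 0: e_0 = (+2.63, +5.98);  n_0 = (+0.9154, -0.4026)
edge 2: e_2 = (-1.49, -2.10);  n_2 = (-0.8156, +0.5787)
∠(n_0, n_2) = 168.38°
δ = |180° − 168.38°| = 11.62°
11.62° ≤ 2α = 73.74°  →  valid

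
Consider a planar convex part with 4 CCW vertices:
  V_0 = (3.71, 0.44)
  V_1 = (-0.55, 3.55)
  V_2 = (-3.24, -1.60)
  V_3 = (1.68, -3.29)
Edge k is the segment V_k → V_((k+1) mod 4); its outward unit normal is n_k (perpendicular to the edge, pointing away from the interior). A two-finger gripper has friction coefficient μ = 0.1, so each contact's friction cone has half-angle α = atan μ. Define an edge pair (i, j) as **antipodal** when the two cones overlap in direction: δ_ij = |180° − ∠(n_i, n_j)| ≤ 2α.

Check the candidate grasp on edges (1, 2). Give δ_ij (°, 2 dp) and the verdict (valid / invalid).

α = atan 0.1 = 5.71°;  2α = 11.42°
edge 1: e_1 = (-2.69, -5.15);  n_1 = (-0.8864, +0.4630)
edge 2: e_2 = (+4.92, -1.69);  n_2 = (-0.3249, -0.9458)
∠(n_1, n_2) = 98.62°
δ = |180° − 98.62°| = 81.38°
81.38° > 2α = 11.42°  →  invalid

δ = 81.38°, invalid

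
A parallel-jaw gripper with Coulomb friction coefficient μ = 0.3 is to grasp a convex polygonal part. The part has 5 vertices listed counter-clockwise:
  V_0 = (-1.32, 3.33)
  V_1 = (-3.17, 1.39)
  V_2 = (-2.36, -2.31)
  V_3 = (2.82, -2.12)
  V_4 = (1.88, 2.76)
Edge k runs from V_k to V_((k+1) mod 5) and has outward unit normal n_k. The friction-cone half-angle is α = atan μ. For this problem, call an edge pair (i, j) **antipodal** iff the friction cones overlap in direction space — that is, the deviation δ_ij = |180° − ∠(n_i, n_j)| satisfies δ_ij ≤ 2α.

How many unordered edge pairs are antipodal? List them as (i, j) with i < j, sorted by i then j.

count = 2; pairs: (1,3), (2,4)

α = atan 0.3 = 16.70°;  2α = 33.40°
n_0 = (-0.7237, +0.6901)
n_1 = (-0.9769, -0.2139)
n_2 = (+0.0367, -0.9993)
n_3 = (+0.9819, +0.1891)
n_4 = (+0.1754, +0.9845)
  (0,1): δ = 124.01°  ·
  (0,2): δ = 44.26°  ·
  (0,3): δ = 54.54°  ·
  (0,4): δ = 123.54°  ·
  (1,2): δ = 100.25°  ·
  (1,3): δ = 1.45°  ✓
  (1,4): δ = 67.55°  ·
  (2,3): δ = 81.20°  ·
  (2,4): δ = 12.20°  ✓
  (3,4): δ = 111.00°  ·
antipodal pairs: 2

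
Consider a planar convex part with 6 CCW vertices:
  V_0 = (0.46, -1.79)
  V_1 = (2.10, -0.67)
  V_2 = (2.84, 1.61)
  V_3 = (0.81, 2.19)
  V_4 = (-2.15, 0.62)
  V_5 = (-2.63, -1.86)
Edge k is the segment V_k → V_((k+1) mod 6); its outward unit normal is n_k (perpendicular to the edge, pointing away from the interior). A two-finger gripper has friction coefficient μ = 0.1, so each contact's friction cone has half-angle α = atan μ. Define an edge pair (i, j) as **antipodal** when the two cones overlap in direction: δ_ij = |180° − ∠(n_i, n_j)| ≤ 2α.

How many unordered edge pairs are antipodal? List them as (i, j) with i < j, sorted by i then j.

α = atan 0.1 = 5.71°;  2α = 11.42°
n_0 = (+0.5640, -0.8258)
n_1 = (+0.9512, -0.3087)
n_2 = (+0.2747, +0.9615)
n_3 = (-0.4686, +0.8834)
n_4 = (-0.9818, +0.1900)
n_5 = (+0.0226, -0.9997)
  (0,1): δ = 142.31°  ·
  (0,2): δ = 50.28°  ·
  (0,3): δ = 6.39°  ✓
  (0,4): δ = 44.72°  ·
  (0,5): δ = 146.97°  ·
  (1,2): δ = 87.96°  ·
  (1,3): δ = 44.08°  ·
  (1,4): δ = 7.03°  ✓
  (1,5): δ = 109.28°  ·
  (2,3): δ = 136.11°  ·
  (2,4): δ = 85.01°  ·
  (2,5): δ = 17.24°  ·
  (3,4): δ = 128.90°  ·
  (3,5): δ = 26.64°  ·
  (4,5): δ = 77.75°  ·
antipodal pairs: 2

count = 2; pairs: (0,3), (1,4)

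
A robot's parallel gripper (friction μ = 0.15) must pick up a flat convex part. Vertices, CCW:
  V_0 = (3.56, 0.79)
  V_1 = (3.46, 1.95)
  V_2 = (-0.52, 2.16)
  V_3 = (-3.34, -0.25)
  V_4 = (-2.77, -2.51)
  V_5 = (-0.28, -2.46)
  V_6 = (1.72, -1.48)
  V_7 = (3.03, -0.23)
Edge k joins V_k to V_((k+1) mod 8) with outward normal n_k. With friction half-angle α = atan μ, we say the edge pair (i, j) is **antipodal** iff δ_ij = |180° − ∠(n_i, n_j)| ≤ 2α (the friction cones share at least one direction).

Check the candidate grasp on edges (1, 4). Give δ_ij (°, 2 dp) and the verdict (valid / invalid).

δ = 4.17°, valid

α = atan 0.15 = 8.53°;  2α = 17.06°
edge 1: e_1 = (-3.98, +0.21);  n_1 = (+0.0527, +0.9986)
edge 4: e_4 = (+2.49, +0.05);  n_4 = (+0.0201, -0.9998)
∠(n_1, n_4) = 175.83°
δ = |180° − 175.83°| = 4.17°
4.17° ≤ 2α = 17.06°  →  valid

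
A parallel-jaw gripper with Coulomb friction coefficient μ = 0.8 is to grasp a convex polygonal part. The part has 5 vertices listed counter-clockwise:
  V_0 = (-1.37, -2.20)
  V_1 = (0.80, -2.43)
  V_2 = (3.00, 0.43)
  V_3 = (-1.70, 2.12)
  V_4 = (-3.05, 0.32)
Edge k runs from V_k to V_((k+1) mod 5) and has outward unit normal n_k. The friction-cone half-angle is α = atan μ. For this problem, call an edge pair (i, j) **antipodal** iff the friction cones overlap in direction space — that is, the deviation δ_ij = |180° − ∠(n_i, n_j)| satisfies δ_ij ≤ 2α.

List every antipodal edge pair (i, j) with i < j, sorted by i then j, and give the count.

α = atan 0.8 = 38.66°;  2α = 77.32°
n_0 = (-0.1054, -0.9944)
n_1 = (+0.7926, -0.6097)
n_2 = (+0.3384, +0.9410)
n_3 = (-0.8000, +0.6000)
n_4 = (-0.8321, -0.5547)
  (0,1): δ = 121.52°  ·
  (0,2): δ = 13.73°  ✓
  (0,3): δ = 59.18°  ✓
  (0,4): δ = 129.74°  ·
  (1,2): δ = 72.21°  ✓
  (1,3): δ = 0.70°  ✓
  (1,4): δ = 71.26°  ✓
  (2,3): δ = 107.09°  ·
  (2,4): δ = 36.53°  ✓
  (3,4): δ = 109.44°  ·
antipodal pairs: 6

count = 6; pairs: (0,2), (0,3), (1,2), (1,3), (1,4), (2,4)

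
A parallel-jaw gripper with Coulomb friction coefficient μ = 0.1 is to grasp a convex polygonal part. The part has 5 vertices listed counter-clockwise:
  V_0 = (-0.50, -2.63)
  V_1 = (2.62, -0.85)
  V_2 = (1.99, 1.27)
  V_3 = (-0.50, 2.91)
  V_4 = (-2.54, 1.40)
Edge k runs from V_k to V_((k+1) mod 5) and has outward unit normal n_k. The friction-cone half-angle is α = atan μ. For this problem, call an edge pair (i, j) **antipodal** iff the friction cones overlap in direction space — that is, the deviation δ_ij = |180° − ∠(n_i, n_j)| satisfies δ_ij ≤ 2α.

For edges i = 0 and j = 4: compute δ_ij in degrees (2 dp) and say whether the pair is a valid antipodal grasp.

δ = 87.14°, invalid

α = atan 0.1 = 5.71°;  2α = 11.42°
edge 0: e_0 = (+3.12, +1.78);  n_0 = (+0.4955, -0.8686)
edge 4: e_4 = (+2.04, -4.03);  n_4 = (-0.8922, -0.4516)
∠(n_0, n_4) = 92.86°
δ = |180° − 92.86°| = 87.14°
87.14° > 2α = 11.42°  →  invalid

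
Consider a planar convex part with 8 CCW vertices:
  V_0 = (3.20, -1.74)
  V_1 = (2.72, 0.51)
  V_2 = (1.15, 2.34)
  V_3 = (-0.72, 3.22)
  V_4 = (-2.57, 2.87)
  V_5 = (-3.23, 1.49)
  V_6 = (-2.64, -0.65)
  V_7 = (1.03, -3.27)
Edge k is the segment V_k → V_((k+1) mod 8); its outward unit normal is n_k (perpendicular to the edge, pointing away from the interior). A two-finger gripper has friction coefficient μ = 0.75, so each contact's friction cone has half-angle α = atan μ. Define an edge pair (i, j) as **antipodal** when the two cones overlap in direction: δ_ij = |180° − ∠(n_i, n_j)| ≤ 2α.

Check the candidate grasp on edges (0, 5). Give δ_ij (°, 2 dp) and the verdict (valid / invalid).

δ = 3.37°, valid

α = atan 0.75 = 36.87°;  2α = 73.74°
edge 0: e_0 = (-0.48, +2.25);  n_0 = (+0.9780, +0.2086)
edge 5: e_5 = (+0.59, -2.14);  n_5 = (-0.9640, -0.2658)
∠(n_0, n_5) = 176.63°
δ = |180° − 176.63°| = 3.37°
3.37° ≤ 2α = 73.74°  →  valid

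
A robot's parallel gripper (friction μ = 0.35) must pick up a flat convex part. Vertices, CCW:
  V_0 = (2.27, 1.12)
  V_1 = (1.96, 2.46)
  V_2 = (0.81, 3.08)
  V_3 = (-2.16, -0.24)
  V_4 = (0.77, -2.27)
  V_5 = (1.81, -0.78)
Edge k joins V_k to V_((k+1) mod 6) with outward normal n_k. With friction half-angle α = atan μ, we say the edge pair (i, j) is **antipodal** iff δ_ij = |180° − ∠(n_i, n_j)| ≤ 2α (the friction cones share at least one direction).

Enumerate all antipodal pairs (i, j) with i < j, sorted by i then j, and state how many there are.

count = 3; pairs: (1,3), (2,4), (2,5)

α = atan 0.35 = 19.29°;  2α = 38.58°
n_0 = (+0.9743, +0.2254)
n_1 = (+0.4746, +0.8802)
n_2 = (-0.7453, +0.6667)
n_3 = (-0.5695, -0.8220)
n_4 = (+0.8200, -0.5724)
n_5 = (+0.9719, -0.2353)
  (0,1): δ = 131.36°  ·
  (0,2): δ = 54.84°  ·
  (0,3): δ = 42.26°  ·
  (0,4): δ = 132.06°  ·
  (0,5): δ = 153.36°  ·
  (1,2): δ = 103.48°  ·
  (1,3): δ = 6.39°  ✓
  (1,4): δ = 83.42°  ·
  (1,5): δ = 104.72°  ·
  (2,3): δ = 82.90°  ·
  (2,4): δ = 6.90°  ✓
  (2,5): δ = 28.21°  ✓
  (3,4): δ = 90.20°  ·
  (3,5): δ = 68.89°  ·
  (4,5): δ = 158.70°  ·
antipodal pairs: 3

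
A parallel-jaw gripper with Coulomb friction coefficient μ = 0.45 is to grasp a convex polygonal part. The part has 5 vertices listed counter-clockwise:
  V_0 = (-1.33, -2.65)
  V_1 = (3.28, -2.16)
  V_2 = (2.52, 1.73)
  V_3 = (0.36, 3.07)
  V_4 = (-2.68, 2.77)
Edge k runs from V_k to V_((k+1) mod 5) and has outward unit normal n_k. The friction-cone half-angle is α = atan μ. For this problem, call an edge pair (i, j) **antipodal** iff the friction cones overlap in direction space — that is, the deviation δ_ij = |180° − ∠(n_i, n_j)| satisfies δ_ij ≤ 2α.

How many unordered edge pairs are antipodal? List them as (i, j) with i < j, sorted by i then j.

α = atan 0.45 = 24.23°;  2α = 48.46°
n_0 = (+0.1057, -0.9944)
n_1 = (+0.9814, +0.1917)
n_2 = (+0.5272, +0.8498)
n_3 = (-0.0982, +0.9952)
n_4 = (-0.9704, -0.2417)
  (0,1): δ = 85.01°  ·
  (0,2): δ = 37.88°  ✓
  (0,3): δ = 0.43°  ✓
  (0,4): δ = 97.92°  ·
  (1,2): δ = 132.87°  ·
  (1,3): δ = 95.42°  ·
  (1,4): δ = 2.93°  ✓
  (2,3): δ = 142.55°  ·
  (2,4): δ = 44.20°  ✓
  (3,4): δ = 81.65°  ·
antipodal pairs: 4

count = 4; pairs: (0,2), (0,3), (1,4), (2,4)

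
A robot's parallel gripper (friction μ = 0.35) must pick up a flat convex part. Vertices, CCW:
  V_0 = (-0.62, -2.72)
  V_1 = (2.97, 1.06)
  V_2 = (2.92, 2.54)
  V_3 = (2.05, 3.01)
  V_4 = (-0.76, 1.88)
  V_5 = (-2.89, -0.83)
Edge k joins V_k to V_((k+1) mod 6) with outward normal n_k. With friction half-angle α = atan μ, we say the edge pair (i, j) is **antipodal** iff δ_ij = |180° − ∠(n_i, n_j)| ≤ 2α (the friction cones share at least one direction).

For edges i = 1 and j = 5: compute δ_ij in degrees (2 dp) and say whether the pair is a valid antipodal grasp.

α = atan 0.35 = 19.29°;  2α = 38.58°
edge 1: e_1 = (-0.05, +1.48);  n_1 = (+0.9994, +0.0338)
edge 5: e_5 = (+2.27, -1.89);  n_5 = (-0.6399, -0.7685)
∠(n_1, n_5) = 131.72°
δ = |180° − 131.72°| = 48.28°
48.28° > 2α = 38.58°  →  invalid

δ = 48.28°, invalid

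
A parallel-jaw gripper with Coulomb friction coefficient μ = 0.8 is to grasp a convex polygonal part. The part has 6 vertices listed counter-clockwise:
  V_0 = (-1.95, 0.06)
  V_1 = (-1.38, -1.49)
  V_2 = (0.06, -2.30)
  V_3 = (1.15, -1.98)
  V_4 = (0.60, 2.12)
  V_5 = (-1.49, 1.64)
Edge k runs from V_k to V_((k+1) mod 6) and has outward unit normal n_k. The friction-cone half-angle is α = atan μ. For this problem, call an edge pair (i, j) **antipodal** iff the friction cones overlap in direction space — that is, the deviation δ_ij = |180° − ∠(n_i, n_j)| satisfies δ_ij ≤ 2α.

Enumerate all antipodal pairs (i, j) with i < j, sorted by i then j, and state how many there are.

count = 6; pairs: (0,3), (1,3), (1,4), (2,4), (2,5), (3,5)

α = atan 0.8 = 38.66°;  2α = 77.32°
n_0 = (-0.9385, -0.3451)
n_1 = (-0.4903, -0.8716)
n_2 = (+0.2817, -0.9595)
n_3 = (+0.9911, +0.1330)
n_4 = (-0.2238, +0.9746)
n_5 = (-0.9601, +0.2795)
  (0,1): δ = 139.55°  ·
  (0,2): δ = 93.83°  ·
  (0,3): δ = 12.55°  ✓
  (0,4): δ = 82.74°  ·
  (0,5): δ = 143.58°  ·
  (1,2): δ = 134.28°  ·
  (1,3): δ = 53.00°  ✓
  (1,4): δ = 42.29°  ✓
  (1,5): δ = 103.13°  ·
  (2,3): δ = 98.72°  ·
  (2,4): δ = 3.43°  ✓
  (2,5): δ = 57.41°  ✓
  (3,4): δ = 84.71°  ·
  (3,5): δ = 23.87°  ✓
  (4,5): δ = 119.17°  ·
antipodal pairs: 6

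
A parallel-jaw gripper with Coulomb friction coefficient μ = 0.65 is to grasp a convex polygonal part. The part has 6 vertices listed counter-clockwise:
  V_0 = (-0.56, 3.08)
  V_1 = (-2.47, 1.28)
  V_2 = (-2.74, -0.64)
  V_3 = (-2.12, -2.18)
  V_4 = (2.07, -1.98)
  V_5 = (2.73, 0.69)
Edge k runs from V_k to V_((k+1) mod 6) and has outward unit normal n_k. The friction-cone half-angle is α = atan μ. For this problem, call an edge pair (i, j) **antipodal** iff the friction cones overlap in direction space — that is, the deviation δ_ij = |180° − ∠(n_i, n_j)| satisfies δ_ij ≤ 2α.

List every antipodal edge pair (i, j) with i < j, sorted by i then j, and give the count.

count = 7; pairs: (0,3), (0,4), (1,4), (1,5), (2,4), (2,5), (3,5)

α = atan 0.65 = 33.02°;  2α = 66.05°
n_0 = (-0.6858, +0.7278)
n_1 = (-0.9903, +0.1393)
n_2 = (-0.9276, -0.3735)
n_3 = (+0.0477, -0.9989)
n_4 = (+0.9708, -0.2400)
n_5 = (+0.5877, +0.8091)
  (0,1): δ = 141.31°  ·
  (0,2): δ = 111.37°  ·
  (0,3): δ = 40.57°  ✓
  (0,4): δ = 32.81°  ✓
  (0,5): δ = 100.70°  ·
  (1,2): δ = 150.07°  ·
  (1,3): δ = 79.26°  ·
  (1,4): δ = 5.88°  ✓
  (1,5): δ = 62.01°  ✓
  (2,3): δ = 109.20°  ·
  (2,4): δ = 35.81°  ✓
  (2,5): δ = 32.07°  ✓
  (3,4): δ = 106.62°  ·
  (3,5): δ = 38.73°  ✓
  (4,5): δ = 112.11°  ·
antipodal pairs: 7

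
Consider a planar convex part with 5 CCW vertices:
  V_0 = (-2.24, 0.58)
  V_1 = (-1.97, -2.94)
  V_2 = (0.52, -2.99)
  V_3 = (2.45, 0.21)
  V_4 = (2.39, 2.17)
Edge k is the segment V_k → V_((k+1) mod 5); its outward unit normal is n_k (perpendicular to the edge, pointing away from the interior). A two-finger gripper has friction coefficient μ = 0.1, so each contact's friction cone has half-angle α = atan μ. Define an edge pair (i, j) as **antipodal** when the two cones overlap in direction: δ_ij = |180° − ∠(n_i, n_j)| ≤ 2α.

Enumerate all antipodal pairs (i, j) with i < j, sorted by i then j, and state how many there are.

α = atan 0.1 = 5.71°;  2α = 11.42°
n_0 = (-0.9971, -0.0765)
n_1 = (-0.0201, -0.9998)
n_2 = (+0.8563, -0.5165)
n_3 = (+0.9995, +0.0306)
n_4 = (-0.3248, +0.9458)
  (0,1): δ = 95.54°  ·
  (0,2): δ = 35.48°  ·
  (0,3): δ = 2.63°  ✓
  (0,4): δ = 104.57°  ·
  (1,2): δ = 119.94°  ·
  (1,3): δ = 87.10°  ·
  (1,4): δ = 20.10°  ·
  (2,3): δ = 147.15°  ·
  (2,4): δ = 39.95°  ·
  (3,4): δ = 72.80°  ·
antipodal pairs: 1

count = 1; pairs: (0,3)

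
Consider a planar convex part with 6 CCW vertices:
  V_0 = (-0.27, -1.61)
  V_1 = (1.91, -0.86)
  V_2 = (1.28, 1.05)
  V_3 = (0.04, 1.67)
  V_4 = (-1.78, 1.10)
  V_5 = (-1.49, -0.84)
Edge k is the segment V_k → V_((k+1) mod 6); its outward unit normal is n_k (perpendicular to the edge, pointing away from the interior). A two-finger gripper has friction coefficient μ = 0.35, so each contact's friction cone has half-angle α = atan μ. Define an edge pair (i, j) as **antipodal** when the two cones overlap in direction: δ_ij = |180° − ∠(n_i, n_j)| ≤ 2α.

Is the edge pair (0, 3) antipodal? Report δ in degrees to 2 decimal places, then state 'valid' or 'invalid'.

δ = 1.60°, valid

α = atan 0.35 = 19.29°;  2α = 38.58°
edge 0: e_0 = (+2.18, +0.75);  n_0 = (+0.3253, -0.9456)
edge 3: e_3 = (-1.82, -0.57);  n_3 = (-0.2989, +0.9543)
∠(n_0, n_3) = 178.40°
δ = |180° − 178.40°| = 1.60°
1.60° ≤ 2α = 38.58°  →  valid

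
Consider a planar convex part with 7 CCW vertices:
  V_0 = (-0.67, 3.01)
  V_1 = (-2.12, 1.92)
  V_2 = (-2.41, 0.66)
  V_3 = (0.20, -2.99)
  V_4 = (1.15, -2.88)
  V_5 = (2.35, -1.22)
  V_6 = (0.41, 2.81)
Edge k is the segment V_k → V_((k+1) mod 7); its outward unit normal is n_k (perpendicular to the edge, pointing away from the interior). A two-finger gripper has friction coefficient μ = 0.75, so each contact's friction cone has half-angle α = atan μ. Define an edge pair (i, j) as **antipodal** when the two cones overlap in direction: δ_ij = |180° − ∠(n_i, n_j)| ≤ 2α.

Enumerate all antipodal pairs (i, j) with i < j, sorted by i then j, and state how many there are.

count = 11; pairs: (0,3), (0,4), (1,3), (1,4), (1,5), (2,4), (2,5), (2,6), (3,5), (3,6), (4,6)

α = atan 0.75 = 36.87°;  2α = 73.74°
n_0 = (-0.6009, +0.7993)
n_1 = (-0.9745, +0.2243)
n_2 = (-0.8134, -0.5817)
n_3 = (+0.1150, -0.9934)
n_4 = (+0.8104, -0.5858)
n_5 = (+0.9010, +0.4337)
n_6 = (+0.1821, +0.9833)
  (0,1): δ = 139.89°  ·
  (0,2): δ = 91.37°  ·
  (0,3): δ = 30.33°  ✓
  (0,4): δ = 17.20°  ✓
  (0,5): δ = 78.77°  ·
  (0,6): δ = 132.58°  ·
  (1,2): δ = 131.47°  ·
  (1,3): δ = 70.43°  ✓
  (1,4): δ = 22.90°  ✓
  (1,5): δ = 38.67°  ✓
  (1,6): δ = 92.47°  ·
  (2,3): δ = 118.96°  ·
  (2,4): δ = 71.43°  ✓
  (2,5): δ = 9.86°  ✓
  (2,6): δ = 43.94°  ✓
  (3,4): δ = 132.47°  ·
  (3,5): δ = 70.90°  ✓
  (3,6): δ = 17.10°  ✓
  (4,5): δ = 118.43°  ·
  (4,6): δ = 64.63°  ✓
  (5,6): δ = 126.20°  ·
antipodal pairs: 11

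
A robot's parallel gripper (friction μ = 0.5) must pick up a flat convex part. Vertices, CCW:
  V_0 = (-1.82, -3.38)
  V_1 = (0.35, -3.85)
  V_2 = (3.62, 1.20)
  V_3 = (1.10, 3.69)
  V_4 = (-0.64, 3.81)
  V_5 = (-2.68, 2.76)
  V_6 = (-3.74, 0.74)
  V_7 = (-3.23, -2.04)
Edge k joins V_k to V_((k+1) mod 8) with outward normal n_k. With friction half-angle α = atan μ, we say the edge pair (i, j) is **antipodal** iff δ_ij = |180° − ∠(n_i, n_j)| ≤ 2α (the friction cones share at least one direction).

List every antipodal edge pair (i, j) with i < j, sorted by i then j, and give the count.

count = 9; pairs: (0,2), (0,3), (0,4), (1,4), (1,5), (1,6), (2,6), (2,7), (3,7)

α = atan 0.5 = 26.57°;  2α = 53.13°
n_0 = (-0.2117, -0.9773)
n_1 = (+0.8394, -0.5435)
n_2 = (+0.7029, +0.7113)
n_3 = (+0.0688, +0.9976)
n_4 = (-0.4576, +0.8891)
n_5 = (-0.8855, +0.4647)
n_6 = (-0.9836, -0.1804)
n_7 = (-0.6889, -0.7249)
  (0,1): δ = 110.70°  ·
  (0,2): δ = 32.44°  ✓
  (0,3): δ = 8.28°  ✓
  (0,4): δ = 39.46°  ✓
  (0,5): δ = 74.53°  ·
  (0,6): δ = 112.62°  ·
  (0,7): δ = 148.68°  ·
  (1,2): δ = 101.73°  ·
  (1,3): δ = 61.02°  ·
  (1,4): δ = 29.84°  ✓
  (1,5): δ = 5.24°  ✓
  (1,6): δ = 43.32°  ✓
  (1,7): δ = 79.38°  ·
  (2,3): δ = 139.29°  ·
  (2,4): δ = 108.11°  ·
  (2,5): δ = 73.03°  ·
  (2,6): δ = 34.95°  ✓
  (2,7): δ = 1.12°  ✓
  (3,4): δ = 148.82°  ·
  (3,5): δ = 113.74°  ·
  (3,6): δ = 75.66°  ·
  (3,7): δ = 39.60°  ✓
  (4,5): δ = 144.92°  ·
  (4,6): δ = 106.84°  ·
  (4,7): δ = 70.78°  ·
  (5,6): δ = 141.92°  ·
  (5,7): δ = 105.85°  ·
  (6,7): δ = 143.94°  ·
antipodal pairs: 9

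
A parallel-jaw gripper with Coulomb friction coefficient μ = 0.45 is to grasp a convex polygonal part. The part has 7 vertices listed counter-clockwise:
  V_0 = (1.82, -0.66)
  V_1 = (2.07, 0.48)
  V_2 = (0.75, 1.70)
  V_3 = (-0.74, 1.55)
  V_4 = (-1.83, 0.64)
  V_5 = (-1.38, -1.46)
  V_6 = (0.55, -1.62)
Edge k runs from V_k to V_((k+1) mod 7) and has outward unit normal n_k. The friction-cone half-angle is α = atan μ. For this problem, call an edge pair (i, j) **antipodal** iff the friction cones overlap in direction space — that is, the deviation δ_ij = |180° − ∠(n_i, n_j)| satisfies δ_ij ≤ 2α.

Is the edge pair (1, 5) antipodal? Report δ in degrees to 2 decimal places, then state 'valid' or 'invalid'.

α = atan 0.45 = 24.23°;  2α = 48.46°
edge 1: e_1 = (-1.32, +1.22);  n_1 = (+0.6787, +0.7344)
edge 5: e_5 = (+1.93, -0.16);  n_5 = (-0.0826, -0.9966)
∠(n_1, n_5) = 141.99°
δ = |180° − 141.99°| = 38.01°
38.01° ≤ 2α = 48.46°  →  valid

δ = 38.01°, valid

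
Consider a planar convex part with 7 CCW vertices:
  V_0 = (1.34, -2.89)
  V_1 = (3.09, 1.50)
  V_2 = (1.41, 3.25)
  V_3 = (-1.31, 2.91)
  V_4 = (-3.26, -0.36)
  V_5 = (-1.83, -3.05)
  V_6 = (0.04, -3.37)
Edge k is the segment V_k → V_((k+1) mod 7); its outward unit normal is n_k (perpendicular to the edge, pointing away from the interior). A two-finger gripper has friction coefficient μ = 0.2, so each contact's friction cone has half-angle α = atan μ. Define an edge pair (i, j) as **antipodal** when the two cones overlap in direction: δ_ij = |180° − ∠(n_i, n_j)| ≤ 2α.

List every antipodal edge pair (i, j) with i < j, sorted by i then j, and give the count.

count = 4; pairs: (0,3), (1,4), (2,5), (2,6)

α = atan 0.2 = 11.31°;  2α = 22.62°
n_0 = (+0.9289, -0.3703)
n_1 = (+0.7214, +0.6925)
n_2 = (-0.1240, +0.9923)
n_3 = (-0.8589, +0.5122)
n_4 = (-0.8830, -0.4694)
n_5 = (-0.1687, -0.9857)
n_6 = (+0.3464, -0.9381)
  (0,1): δ = 114.44°  ·
  (0,2): δ = 61.14°  ·
  (0,3): δ = 9.08°  ✓
  (0,4): δ = 49.73°  ·
  (0,5): δ = 102.02°  ·
  (0,6): δ = 132.00°  ·
  (1,2): δ = 126.71°  ·
  (1,3): δ = 74.64°  ·
  (1,4): δ = 15.84°  ✓
  (1,5): δ = 36.46°  ·
  (1,6): δ = 66.43°  ·
  (2,3): δ = 127.93°  ·
  (2,4): δ = 69.13°  ·
  (2,5): δ = 16.84°  ✓
  (2,6): δ = 13.14°  ✓
  (3,4): δ = 121.20°  ·
  (3,5): δ = 68.90°  ·
  (3,6): δ = 38.93°  ·
  (4,5): δ = 127.71°  ·
  (4,6): δ = 97.73°  ·
  (5,6): δ = 150.02°  ·
antipodal pairs: 4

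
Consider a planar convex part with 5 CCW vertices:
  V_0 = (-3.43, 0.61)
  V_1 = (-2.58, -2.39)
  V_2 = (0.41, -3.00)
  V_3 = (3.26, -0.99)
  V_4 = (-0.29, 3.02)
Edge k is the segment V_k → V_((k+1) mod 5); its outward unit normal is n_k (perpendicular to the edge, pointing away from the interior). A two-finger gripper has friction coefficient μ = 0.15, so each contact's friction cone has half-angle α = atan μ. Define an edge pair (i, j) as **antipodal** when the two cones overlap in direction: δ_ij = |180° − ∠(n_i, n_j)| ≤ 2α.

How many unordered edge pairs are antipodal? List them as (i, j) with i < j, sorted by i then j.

α = atan 0.15 = 8.53°;  2α = 17.06°
n_0 = (-0.9621, -0.2726)
n_1 = (-0.1999, -0.9798)
n_2 = (+0.5763, -0.8172)
n_3 = (+0.7487, +0.6629)
n_4 = (-0.6089, +0.7933)
  (0,1): δ = 117.35°  ·
  (0,2): δ = 70.63°  ·
  (0,3): δ = 25.70°  ·
  (0,4): δ = 111.69°  ·
  (1,2): δ = 133.28°  ·
  (1,3): δ = 36.95°  ·
  (1,4): δ = 49.04°  ·
  (2,3): δ = 83.68°  ·
  (2,4): δ = 2.31°  ✓
  (3,4): δ = 94.01°  ·
antipodal pairs: 1

count = 1; pairs: (2,4)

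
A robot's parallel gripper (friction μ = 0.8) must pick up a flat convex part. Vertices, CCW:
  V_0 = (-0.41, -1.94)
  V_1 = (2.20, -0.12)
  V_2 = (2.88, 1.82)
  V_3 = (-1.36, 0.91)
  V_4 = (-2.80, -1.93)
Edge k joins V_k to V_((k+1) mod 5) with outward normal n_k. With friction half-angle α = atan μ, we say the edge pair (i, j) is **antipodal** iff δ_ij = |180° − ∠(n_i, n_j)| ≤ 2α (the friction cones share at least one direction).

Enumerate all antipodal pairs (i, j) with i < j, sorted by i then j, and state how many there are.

count = 6; pairs: (0,2), (0,3), (1,2), (1,3), (2,4), (3,4)

α = atan 0.8 = 38.66°;  2α = 77.32°
n_0 = (+0.5720, -0.8203)
n_1 = (+0.9437, -0.3308)
n_2 = (-0.2098, +0.9777)
n_3 = (-0.8919, +0.4522)
n_4 = (-0.0042, -1.0000)
  (0,1): δ = 144.21°  ·
  (0,2): δ = 22.78°  ✓
  (0,3): δ = 28.22°  ✓
  (0,4): δ = 144.87°  ·
  (1,2): δ = 58.57°  ✓
  (1,3): δ = 7.57°  ✓
  (1,4): δ = 109.08°  ·
  (2,3): δ = 129.00°  ·
  (2,4): δ = 12.35°  ✓
  (3,4): δ = 63.35°  ✓
antipodal pairs: 6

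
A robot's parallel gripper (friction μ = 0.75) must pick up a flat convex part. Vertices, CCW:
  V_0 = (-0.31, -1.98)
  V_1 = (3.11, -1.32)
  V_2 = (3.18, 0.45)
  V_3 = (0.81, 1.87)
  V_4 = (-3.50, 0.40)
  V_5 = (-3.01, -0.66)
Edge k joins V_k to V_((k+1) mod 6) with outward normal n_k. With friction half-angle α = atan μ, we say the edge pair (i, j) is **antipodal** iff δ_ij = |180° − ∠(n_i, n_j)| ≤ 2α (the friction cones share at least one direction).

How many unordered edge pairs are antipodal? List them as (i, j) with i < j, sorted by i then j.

α = atan 0.75 = 36.87°;  2α = 73.74°
n_0 = (+0.1895, -0.9819)
n_1 = (+0.9992, -0.0395)
n_2 = (+0.5140, +0.8578)
n_3 = (-0.3228, +0.9465)
n_4 = (-0.9077, -0.4196)
n_5 = (-0.4392, -0.8984)
  (0,1): δ = 103.19°  ·
  (0,2): δ = 41.85°  ✓
  (0,3): δ = 7.91°  ✓
  (0,4): δ = 103.89°  ·
  (0,5): δ = 143.02°  ·
  (1,2): δ = 118.66°  ·
  (1,3): δ = 68.90°  ✓
  (1,4): δ = 27.07°  ✓
  (1,5): δ = 66.21°  ✓
  (2,3): δ = 130.24°  ·
  (2,4): δ = 34.26°  ✓
  (2,5): δ = 4.87°  ✓
  (3,4): δ = 84.02°  ·
  (3,5): δ = 44.89°  ✓
  (4,5): δ = 140.86°  ·
antipodal pairs: 8

count = 8; pairs: (0,2), (0,3), (1,3), (1,4), (1,5), (2,4), (2,5), (3,5)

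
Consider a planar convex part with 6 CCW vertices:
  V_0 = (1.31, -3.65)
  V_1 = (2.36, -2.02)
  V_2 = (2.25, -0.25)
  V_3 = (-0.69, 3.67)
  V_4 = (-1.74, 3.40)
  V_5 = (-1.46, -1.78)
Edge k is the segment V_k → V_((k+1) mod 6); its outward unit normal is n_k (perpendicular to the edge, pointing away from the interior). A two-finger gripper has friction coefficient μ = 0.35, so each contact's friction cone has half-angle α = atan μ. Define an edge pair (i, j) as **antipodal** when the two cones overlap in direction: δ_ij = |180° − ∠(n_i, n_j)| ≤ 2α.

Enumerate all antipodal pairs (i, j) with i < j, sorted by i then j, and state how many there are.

count = 4; pairs: (0,4), (1,4), (2,4), (2,5)

α = atan 0.35 = 19.29°;  2α = 38.58°
n_0 = (+0.8407, -0.5415)
n_1 = (+0.9981, +0.0620)
n_2 = (+0.8000, +0.6000)
n_3 = (-0.2490, +0.9685)
n_4 = (-0.9985, -0.0540)
n_5 = (-0.5595, -0.8288)
  (0,1): δ = 143.66°  ·
  (0,2): δ = 110.34°  ·
  (0,3): δ = 42.79°  ·
  (0,4): δ = 35.88°  ✓
  (0,5): δ = 88.77°  ·
  (1,2): δ = 146.69°  ·
  (1,3): δ = 79.14°  ·
  (1,4): δ = 0.46°  ✓
  (1,5): δ = 52.42°  ·
  (2,3): δ = 112.45°  ·
  (2,4): δ = 33.78°  ✓
  (2,5): δ = 19.11°  ✓
  (3,4): δ = 101.33°  ·
  (3,5): δ = 48.44°  ·
  (4,5): δ = 127.12°  ·
antipodal pairs: 4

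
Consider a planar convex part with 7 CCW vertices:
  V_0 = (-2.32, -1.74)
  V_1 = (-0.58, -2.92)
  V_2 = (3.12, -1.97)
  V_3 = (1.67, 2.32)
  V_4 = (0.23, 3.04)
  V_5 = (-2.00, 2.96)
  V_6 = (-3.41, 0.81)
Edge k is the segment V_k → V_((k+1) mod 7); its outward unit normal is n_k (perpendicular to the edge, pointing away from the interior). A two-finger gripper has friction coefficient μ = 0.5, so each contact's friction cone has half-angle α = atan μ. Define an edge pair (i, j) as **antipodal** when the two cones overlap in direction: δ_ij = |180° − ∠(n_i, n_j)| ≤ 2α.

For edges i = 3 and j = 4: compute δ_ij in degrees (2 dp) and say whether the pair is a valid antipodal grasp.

δ = 151.38°, invalid

α = atan 0.5 = 26.57°;  2α = 53.13°
edge 3: e_3 = (-1.44, +0.72);  n_3 = (+0.4472, +0.8944)
edge 4: e_4 = (-2.23, -0.08);  n_4 = (-0.0359, +0.9994)
∠(n_3, n_4) = 28.62°
δ = |180° − 28.62°| = 151.38°
151.38° > 2α = 53.13°  →  invalid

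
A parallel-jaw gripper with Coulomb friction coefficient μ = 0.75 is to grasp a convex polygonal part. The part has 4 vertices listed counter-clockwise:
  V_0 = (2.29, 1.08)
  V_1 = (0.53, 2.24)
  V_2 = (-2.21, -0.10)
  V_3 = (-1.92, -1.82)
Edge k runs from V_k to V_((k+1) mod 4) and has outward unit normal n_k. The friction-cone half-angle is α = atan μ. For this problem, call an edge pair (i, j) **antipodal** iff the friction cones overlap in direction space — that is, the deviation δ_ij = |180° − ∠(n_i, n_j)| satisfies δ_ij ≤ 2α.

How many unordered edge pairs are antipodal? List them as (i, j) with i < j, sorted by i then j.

count = 4; pairs: (0,2), (0,3), (1,3), (2,3)

α = atan 0.75 = 36.87°;  2α = 73.74°
n_0 = (+0.5503, +0.8350)
n_1 = (-0.6494, +0.7604)
n_2 = (-0.9861, -0.1663)
n_3 = (+0.5673, -0.8235)
  (0,1): δ = 106.11°  ·
  (0,2): δ = 47.04°  ✓
  (0,3): δ = 67.95°  ✓
  (1,2): δ = 120.93°  ·
  (1,3): δ = 5.94°  ✓
  (2,3): δ = 65.01°  ✓
antipodal pairs: 4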